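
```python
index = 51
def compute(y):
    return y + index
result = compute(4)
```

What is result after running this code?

Step 1: index = 51 is defined globally.
Step 2: compute(4) uses parameter y = 4 and looks up index from global scope = 51.
Step 3: result = 4 + 51 = 55

The answer is 55.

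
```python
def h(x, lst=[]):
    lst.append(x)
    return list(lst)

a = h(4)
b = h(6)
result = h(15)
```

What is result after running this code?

Step 1: Default list is shared. list() creates copies for return values.
Step 2: Internal list grows: [4] -> [4, 6] -> [4, 6, 15].
Step 3: result = [4, 6, 15]

The answer is [4, 6, 15].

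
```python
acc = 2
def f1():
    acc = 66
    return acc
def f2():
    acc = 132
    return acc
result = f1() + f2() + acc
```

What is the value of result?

Step 1: Each function shadows global acc with its own local.
Step 2: f1() returns 66, f2() returns 132.
Step 3: Global acc = 2 is unchanged. result = 66 + 132 + 2 = 200

The answer is 200.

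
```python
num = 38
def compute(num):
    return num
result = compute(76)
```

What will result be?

Step 1: Global num = 38.
Step 2: compute(76) takes parameter num = 76, which shadows the global.
Step 3: result = 76

The answer is 76.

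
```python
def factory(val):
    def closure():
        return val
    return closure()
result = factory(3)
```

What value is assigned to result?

Step 1: factory(3) binds parameter val = 3.
Step 2: closure() looks up val in enclosing scope and finds the parameter val = 3.
Step 3: result = 3

The answer is 3.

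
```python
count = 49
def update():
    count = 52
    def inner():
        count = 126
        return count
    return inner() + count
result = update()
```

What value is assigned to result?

Step 1: update() has local count = 52. inner() has local count = 126.
Step 2: inner() returns its local count = 126.
Step 3: update() returns 126 + its own count (52) = 178

The answer is 178.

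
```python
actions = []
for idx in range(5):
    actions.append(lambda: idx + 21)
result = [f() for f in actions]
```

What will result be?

Step 1: All lambdas capture idx by reference. After the loop, idx = 4.
Step 2: Each call returns 4 + 21 = 25.
Step 3: result = [25, 25, 25, 25, 25]

The answer is [25, 25, 25, 25, 25].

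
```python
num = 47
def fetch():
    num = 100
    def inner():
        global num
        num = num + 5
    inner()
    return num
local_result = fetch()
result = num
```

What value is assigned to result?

Step 1: Global num = 47. fetch() creates local num = 100.
Step 2: inner() declares global num and adds 5: global num = 47 + 5 = 52.
Step 3: fetch() returns its local num = 100 (unaffected by inner).
Step 4: result = global num = 52

The answer is 52.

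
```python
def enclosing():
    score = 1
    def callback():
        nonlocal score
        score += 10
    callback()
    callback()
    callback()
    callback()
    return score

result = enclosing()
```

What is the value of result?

Step 1: score starts at 1.
Step 2: callback() is called 4 times, each adding 10.
Step 3: score = 1 + 10 * 4 = 41

The answer is 41.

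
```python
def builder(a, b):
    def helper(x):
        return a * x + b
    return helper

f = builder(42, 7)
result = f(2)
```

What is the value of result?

Step 1: builder(42, 7) captures a = 42, b = 7.
Step 2: f(2) computes 42 * 2 + 7 = 91.
Step 3: result = 91

The answer is 91.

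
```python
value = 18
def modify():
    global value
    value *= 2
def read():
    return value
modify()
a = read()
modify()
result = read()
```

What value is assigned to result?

Step 1: value = 18.
Step 2: First modify(): value = 18 * 2 = 36.
Step 3: Second modify(): value = 36 * 2 = 72.
Step 4: read() returns 72

The answer is 72.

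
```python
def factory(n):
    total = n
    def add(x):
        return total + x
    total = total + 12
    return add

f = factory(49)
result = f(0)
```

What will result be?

Step 1: factory(49) sets total = 49, then total = 49 + 12 = 61.
Step 2: Closures capture by reference, so add sees total = 61.
Step 3: f(0) returns 61 + 0 = 61

The answer is 61.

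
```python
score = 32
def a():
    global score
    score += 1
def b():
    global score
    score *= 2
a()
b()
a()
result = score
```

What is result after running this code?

Step 1: score = 32.
Step 2: a(): score = 32 + 1 = 33.
Step 3: b(): score = 33 * 2 = 66.
Step 4: a(): score = 66 + 1 = 67

The answer is 67.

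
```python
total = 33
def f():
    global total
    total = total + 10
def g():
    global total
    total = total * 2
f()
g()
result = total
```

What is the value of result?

Step 1: total = 33.
Step 2: f() adds 10: total = 33 + 10 = 43.
Step 3: g() doubles: total = 43 * 2 = 86.
Step 4: result = 86

The answer is 86.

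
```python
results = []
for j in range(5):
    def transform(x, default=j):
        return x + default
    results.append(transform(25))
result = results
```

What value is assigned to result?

Step 1: Default argument default=j is evaluated at function definition time.
Step 2: Each iteration creates transform with default = current j value.
Step 3: transform(25) returns 25 + default. results = [25, 26, 27, 28, 29]

The answer is [25, 26, 27, 28, 29].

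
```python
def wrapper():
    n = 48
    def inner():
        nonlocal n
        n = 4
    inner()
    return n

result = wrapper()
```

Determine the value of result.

Step 1: wrapper() sets n = 48.
Step 2: inner() uses nonlocal to reassign n = 4.
Step 3: result = 4

The answer is 4.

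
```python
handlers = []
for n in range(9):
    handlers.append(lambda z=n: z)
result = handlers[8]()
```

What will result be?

Step 1: Default argument z=n captures n's value at each iteration.
Step 2: handlers[8] captured z = 8 when n was 8.
Step 3: result = 8

The answer is 8.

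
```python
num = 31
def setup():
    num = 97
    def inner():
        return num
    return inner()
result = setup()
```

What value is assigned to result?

Step 1: num = 31 globally, but setup() defines num = 97 locally.
Step 2: inner() looks up num. Not in local scope, so checks enclosing scope (setup) and finds num = 97.
Step 3: result = 97

The answer is 97.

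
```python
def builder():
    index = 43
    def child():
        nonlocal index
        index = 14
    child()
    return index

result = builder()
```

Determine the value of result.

Step 1: builder() sets index = 43.
Step 2: child() uses nonlocal to reassign index = 14.
Step 3: result = 14

The answer is 14.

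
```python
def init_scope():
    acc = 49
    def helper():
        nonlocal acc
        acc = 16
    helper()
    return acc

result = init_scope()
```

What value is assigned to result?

Step 1: init_scope() sets acc = 49.
Step 2: helper() uses nonlocal to reassign acc = 16.
Step 3: result = 16

The answer is 16.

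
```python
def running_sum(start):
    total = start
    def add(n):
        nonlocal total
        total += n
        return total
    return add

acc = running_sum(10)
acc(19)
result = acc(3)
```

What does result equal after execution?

Step 1: running_sum(10) creates closure with total = 10.
Step 2: First acc(19): total = 10 + 19 = 29.
Step 3: Second acc(3): total = 29 + 3 = 32. result = 32

The answer is 32.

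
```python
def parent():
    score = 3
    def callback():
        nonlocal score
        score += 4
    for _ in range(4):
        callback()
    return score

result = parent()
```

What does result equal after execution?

Step 1: score = 3.
Step 2: callback() is called 4 times in a loop, each adding 4 via nonlocal.
Step 3: score = 3 + 4 * 4 = 19

The answer is 19.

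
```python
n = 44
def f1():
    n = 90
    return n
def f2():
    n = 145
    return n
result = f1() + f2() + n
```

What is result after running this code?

Step 1: Each function shadows global n with its own local.
Step 2: f1() returns 90, f2() returns 145.
Step 3: Global n = 44 is unchanged. result = 90 + 145 + 44 = 279

The answer is 279.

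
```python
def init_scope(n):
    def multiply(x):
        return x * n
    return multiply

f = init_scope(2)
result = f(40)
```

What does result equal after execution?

Step 1: init_scope(2) returns multiply closure with n = 2.
Step 2: f(40) computes 40 * 2 = 80.
Step 3: result = 80

The answer is 80.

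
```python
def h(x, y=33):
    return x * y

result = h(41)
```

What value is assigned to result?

Step 1: h(41) uses default y = 33.
Step 2: Returns 41 * 33 = 1353.
Step 3: result = 1353

The answer is 1353.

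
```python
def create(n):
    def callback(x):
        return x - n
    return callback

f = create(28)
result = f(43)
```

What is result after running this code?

Step 1: create(28) creates a closure capturing n = 28.
Step 2: f(43) computes 43 - 28 = 15.
Step 3: result = 15

The answer is 15.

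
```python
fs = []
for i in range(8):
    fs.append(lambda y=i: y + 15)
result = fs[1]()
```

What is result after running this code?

Step 1: Default argument y=i captures i's value at definition time.
Step 2: fs[1] was defined when i = 1, so y defaults to 1.
Step 3: result = 1 + 15 = 16 (default arg fixes the late binding issue)

The answer is 16.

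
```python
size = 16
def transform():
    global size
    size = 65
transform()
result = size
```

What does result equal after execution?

Step 1: size = 16 globally.
Step 2: transform() declares global size and sets it to 65.
Step 3: After transform(), global size = 65. result = 65

The answer is 65.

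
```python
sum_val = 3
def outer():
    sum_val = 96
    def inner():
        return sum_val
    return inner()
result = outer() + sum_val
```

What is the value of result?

Step 1: Global sum_val = 3. outer() shadows with sum_val = 96.
Step 2: inner() returns enclosing sum_val = 96. outer() = 96.
Step 3: result = 96 + global sum_val (3) = 99

The answer is 99.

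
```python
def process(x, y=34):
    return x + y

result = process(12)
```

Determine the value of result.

Step 1: process(12) uses default y = 34.
Step 2: Returns 12 + 34 = 46.
Step 3: result = 46

The answer is 46.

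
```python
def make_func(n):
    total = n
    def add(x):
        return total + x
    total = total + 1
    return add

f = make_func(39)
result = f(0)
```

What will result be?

Step 1: make_func(39) sets total = 39, then total = 39 + 1 = 40.
Step 2: Closures capture by reference, so add sees total = 40.
Step 3: f(0) returns 40 + 0 = 40

The answer is 40.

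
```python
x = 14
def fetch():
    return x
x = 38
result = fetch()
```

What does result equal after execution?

Step 1: x is first set to 14, then reassigned to 38.
Step 2: fetch() is called after the reassignment, so it looks up the current global x = 38.
Step 3: result = 38

The answer is 38.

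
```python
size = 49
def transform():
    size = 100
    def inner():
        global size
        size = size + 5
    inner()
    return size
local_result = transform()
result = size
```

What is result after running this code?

Step 1: Global size = 49. transform() creates local size = 100.
Step 2: inner() declares global size and adds 5: global size = 49 + 5 = 54.
Step 3: transform() returns its local size = 100 (unaffected by inner).
Step 4: result = global size = 54

The answer is 54.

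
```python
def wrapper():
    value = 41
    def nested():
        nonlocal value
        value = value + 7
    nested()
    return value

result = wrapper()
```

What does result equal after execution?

Step 1: wrapper() sets value = 41.
Step 2: nested() uses nonlocal to modify value in wrapper's scope: value = 41 + 7 = 48.
Step 3: wrapper() returns the modified value = 48

The answer is 48.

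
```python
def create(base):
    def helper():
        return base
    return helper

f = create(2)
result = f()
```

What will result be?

Step 1: create(2) creates closure capturing base = 2.
Step 2: f() returns the captured base = 2.
Step 3: result = 2

The answer is 2.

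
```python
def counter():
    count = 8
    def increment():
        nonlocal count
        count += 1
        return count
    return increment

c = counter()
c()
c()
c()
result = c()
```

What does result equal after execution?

Step 1: counter() creates closure with count = 8.
Step 2: Each c() call increments count via nonlocal. After 4 calls: 8 + 4 = 12.
Step 3: result = 12

The answer is 12.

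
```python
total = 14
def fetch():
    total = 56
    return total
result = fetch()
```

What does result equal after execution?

Step 1: Global total = 14.
Step 2: fetch() creates local total = 56, shadowing the global.
Step 3: Returns local total = 56. result = 56

The answer is 56.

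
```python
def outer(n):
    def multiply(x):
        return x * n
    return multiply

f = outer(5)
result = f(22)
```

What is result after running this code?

Step 1: outer(5) returns multiply closure with n = 5.
Step 2: f(22) computes 22 * 5 = 110.
Step 3: result = 110

The answer is 110.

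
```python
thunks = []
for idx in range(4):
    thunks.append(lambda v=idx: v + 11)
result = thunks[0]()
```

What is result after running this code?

Step 1: Default argument v=idx captures idx's value at definition time.
Step 2: thunks[0] was defined when idx = 0, so v defaults to 0.
Step 3: result = 0 + 11 = 11 (default arg fixes the late binding issue)

The answer is 11.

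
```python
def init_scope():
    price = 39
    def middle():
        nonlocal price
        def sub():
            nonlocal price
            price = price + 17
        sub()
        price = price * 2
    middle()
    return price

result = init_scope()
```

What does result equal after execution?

Step 1: price = 39.
Step 2: sub() adds 17: price = 39 + 17 = 56.
Step 3: middle() doubles: price = 56 * 2 = 112.
Step 4: result = 112

The answer is 112.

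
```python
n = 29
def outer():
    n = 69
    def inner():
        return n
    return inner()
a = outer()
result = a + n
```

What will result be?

Step 1: outer() has local n = 69. inner() reads from enclosing.
Step 2: outer() returns 69. Global n = 29 unchanged.
Step 3: result = 69 + 29 = 98

The answer is 98.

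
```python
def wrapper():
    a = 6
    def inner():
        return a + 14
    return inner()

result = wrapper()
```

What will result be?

Step 1: wrapper() defines a = 6.
Step 2: inner() reads a = 6 from enclosing scope, returns 6 + 14 = 20.
Step 3: result = 20

The answer is 20.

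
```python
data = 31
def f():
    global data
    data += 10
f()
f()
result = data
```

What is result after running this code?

Step 1: data = 31.
Step 2: First f(): data = 31 + 10 = 41.
Step 3: Second f(): data = 41 + 10 = 51. result = 51

The answer is 51.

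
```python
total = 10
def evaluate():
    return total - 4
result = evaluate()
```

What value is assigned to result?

Step 1: total = 10 is defined globally.
Step 2: evaluate() looks up total from global scope = 10, then computes 10 - 4 = 6.
Step 3: result = 6

The answer is 6.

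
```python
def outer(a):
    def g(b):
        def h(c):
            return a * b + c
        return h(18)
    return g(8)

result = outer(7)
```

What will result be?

Step 1: a = 7, b = 8, c = 18.
Step 2: h() computes a * b + c = 7 * 8 + 18 = 74.
Step 3: result = 74

The answer is 74.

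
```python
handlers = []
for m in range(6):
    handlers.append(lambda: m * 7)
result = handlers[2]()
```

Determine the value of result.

Step 1: All lambdas reference the same variable m (late binding).
Step 2: After the loop, m = 5. Every lambda returns m * 7.
Step 3: handlers[2]() = 5 * 7 = 35

The answer is 35.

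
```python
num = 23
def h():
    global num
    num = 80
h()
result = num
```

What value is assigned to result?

Step 1: num = 23 globally.
Step 2: h() declares global num and sets it to 80.
Step 3: After h(), global num = 80. result = 80

The answer is 80.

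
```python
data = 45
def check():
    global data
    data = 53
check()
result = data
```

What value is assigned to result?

Step 1: data = 45 globally.
Step 2: check() declares global data and sets it to 53.
Step 3: After check(), global data = 53. result = 53

The answer is 53.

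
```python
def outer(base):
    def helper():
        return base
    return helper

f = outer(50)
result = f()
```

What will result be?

Step 1: outer(50) creates closure capturing base = 50.
Step 2: f() returns the captured base = 50.
Step 3: result = 50

The answer is 50.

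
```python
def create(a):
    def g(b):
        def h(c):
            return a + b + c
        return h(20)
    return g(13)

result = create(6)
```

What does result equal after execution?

Step 1: a = 6, b = 13, c = 20 across three nested scopes.
Step 2: h() accesses all three via LEGB rule.
Step 3: result = 6 + 13 + 20 = 39

The answer is 39.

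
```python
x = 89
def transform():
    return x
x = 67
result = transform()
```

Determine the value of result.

Step 1: x is first set to 89, then reassigned to 67.
Step 2: transform() is called after the reassignment, so it looks up the current global x = 67.
Step 3: result = 67

The answer is 67.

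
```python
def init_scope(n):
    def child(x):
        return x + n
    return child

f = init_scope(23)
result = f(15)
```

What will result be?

Step 1: init_scope(23) creates a closure that captures n = 23.
Step 2: f(15) calls the closure with x = 15, returning 15 + 23 = 38.
Step 3: result = 38

The answer is 38.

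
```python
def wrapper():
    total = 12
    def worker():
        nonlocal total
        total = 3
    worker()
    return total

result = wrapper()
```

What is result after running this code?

Step 1: wrapper() sets total = 12.
Step 2: worker() uses nonlocal to reassign total = 3.
Step 3: result = 3

The answer is 3.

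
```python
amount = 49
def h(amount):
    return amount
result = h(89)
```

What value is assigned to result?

Step 1: Global amount = 49.
Step 2: h(89) takes parameter amount = 89, which shadows the global.
Step 3: result = 89

The answer is 89.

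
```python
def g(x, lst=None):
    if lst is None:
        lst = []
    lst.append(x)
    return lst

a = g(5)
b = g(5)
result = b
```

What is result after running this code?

Step 1: None default with guard creates a NEW list each call.
Step 2: a = [5] (fresh list). b = [5] (another fresh list).
Step 3: result = [5] (this is the fix for mutable default)

The answer is [5].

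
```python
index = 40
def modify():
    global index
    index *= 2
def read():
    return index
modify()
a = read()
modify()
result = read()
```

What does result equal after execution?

Step 1: index = 40.
Step 2: First modify(): index = 40 * 2 = 80.
Step 3: Second modify(): index = 80 * 2 = 160.
Step 4: read() returns 160

The answer is 160.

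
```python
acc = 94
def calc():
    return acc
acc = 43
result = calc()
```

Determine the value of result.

Step 1: acc is first set to 94, then reassigned to 43.
Step 2: calc() is called after the reassignment, so it looks up the current global acc = 43.
Step 3: result = 43

The answer is 43.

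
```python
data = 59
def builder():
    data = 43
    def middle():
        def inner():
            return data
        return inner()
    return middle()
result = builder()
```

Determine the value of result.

Step 1: builder() defines data = 43. middle() and inner() have no local data.
Step 2: inner() checks local (none), enclosing middle() (none), enclosing builder() and finds data = 43.
Step 3: result = 43

The answer is 43.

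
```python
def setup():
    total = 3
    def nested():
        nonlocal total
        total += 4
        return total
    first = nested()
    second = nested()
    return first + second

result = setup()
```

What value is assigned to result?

Step 1: total starts at 3.
Step 2: First call: total = 3 + 4 = 7, returns 7.
Step 3: Second call: total = 7 + 4 = 11, returns 11.
Step 4: result = 7 + 11 = 18

The answer is 18.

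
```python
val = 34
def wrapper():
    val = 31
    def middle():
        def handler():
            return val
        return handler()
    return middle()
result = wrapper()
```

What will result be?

Step 1: wrapper() defines val = 31. middle() and handler() have no local val.
Step 2: handler() checks local (none), enclosing middle() (none), enclosing wrapper() and finds val = 31.
Step 3: result = 31

The answer is 31.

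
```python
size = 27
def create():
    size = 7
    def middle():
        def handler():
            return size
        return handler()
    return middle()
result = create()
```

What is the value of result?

Step 1: create() defines size = 7. middle() and handler() have no local size.
Step 2: handler() checks local (none), enclosing middle() (none), enclosing create() and finds size = 7.
Step 3: result = 7

The answer is 7.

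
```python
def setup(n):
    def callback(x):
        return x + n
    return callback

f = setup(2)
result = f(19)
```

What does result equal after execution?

Step 1: setup(2) creates a closure that captures n = 2.
Step 2: f(19) calls the closure with x = 19, returning 19 + 2 = 21.
Step 3: result = 21

The answer is 21.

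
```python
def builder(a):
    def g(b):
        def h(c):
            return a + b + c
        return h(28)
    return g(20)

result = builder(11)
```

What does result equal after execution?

Step 1: a = 11, b = 20, c = 28 across three nested scopes.
Step 2: h() accesses all three via LEGB rule.
Step 3: result = 11 + 20 + 28 = 59

The answer is 59.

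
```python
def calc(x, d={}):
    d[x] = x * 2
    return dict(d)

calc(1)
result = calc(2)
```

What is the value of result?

Step 1: Mutable default dict is shared across calls.
Step 2: First call adds 1: 2. Second call adds 2: 4.
Step 3: result = {1: 2, 2: 4}

The answer is {1: 2, 2: 4}.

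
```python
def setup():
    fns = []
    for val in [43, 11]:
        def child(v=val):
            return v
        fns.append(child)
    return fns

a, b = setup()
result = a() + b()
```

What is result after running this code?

Step 1: Default argument v=val captures val at each iteration.
Step 2: a() returns 43 (captured at first iteration), b() returns 11 (captured at second).
Step 3: result = 43 + 11 = 54

The answer is 54.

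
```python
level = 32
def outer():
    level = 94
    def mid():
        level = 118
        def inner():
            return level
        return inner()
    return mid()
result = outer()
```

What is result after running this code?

Step 1: Three levels of shadowing: global 32, outer 94, mid 118.
Step 2: inner() finds level = 118 in enclosing mid() scope.
Step 3: result = 118

The answer is 118.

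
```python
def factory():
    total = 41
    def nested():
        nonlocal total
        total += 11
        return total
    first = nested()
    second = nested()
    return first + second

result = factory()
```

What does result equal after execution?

Step 1: total starts at 41.
Step 2: First call: total = 41 + 11 = 52, returns 52.
Step 3: Second call: total = 52 + 11 = 63, returns 63.
Step 4: result = 52 + 63 = 115

The answer is 115.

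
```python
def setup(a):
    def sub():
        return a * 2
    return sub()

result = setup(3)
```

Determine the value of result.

Step 1: setup(3) binds parameter a = 3.
Step 2: sub() accesses a = 3 from enclosing scope.
Step 3: result = 3 * 2 = 6

The answer is 6.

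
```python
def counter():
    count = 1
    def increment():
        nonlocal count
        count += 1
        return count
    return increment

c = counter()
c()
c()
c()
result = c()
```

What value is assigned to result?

Step 1: counter() creates closure with count = 1.
Step 2: Each c() call increments count via nonlocal. After 4 calls: 1 + 4 = 5.
Step 3: result = 5

The answer is 5.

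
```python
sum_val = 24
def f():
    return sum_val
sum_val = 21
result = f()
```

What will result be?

Step 1: sum_val is first set to 24, then reassigned to 21.
Step 2: f() is called after the reassignment, so it looks up the current global sum_val = 21.
Step 3: result = 21

The answer is 21.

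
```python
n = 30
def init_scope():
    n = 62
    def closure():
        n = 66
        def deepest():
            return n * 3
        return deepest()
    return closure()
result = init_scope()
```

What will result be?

Step 1: deepest() looks up n through LEGB: not local, finds n = 66 in enclosing closure().
Step 2: Returns 66 * 3 = 198.
Step 3: result = 198

The answer is 198.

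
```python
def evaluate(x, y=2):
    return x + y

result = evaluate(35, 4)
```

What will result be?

Step 1: evaluate(35, 4) overrides default y with 4.
Step 2: Returns 35 + 4 = 39.
Step 3: result = 39

The answer is 39.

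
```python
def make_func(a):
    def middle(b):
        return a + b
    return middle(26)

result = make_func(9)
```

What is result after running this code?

Step 1: make_func(9) passes a = 9.
Step 2: middle(26) has b = 26, reads a = 9 from enclosing.
Step 3: result = 9 + 26 = 35

The answer is 35.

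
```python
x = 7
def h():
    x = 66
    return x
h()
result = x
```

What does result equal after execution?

Step 1: x = 7 globally.
Step 2: h() creates a LOCAL x = 66 (no global keyword!).
Step 3: The global x is unchanged. result = 7

The answer is 7.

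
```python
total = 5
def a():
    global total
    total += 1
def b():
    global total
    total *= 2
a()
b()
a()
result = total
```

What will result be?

Step 1: total = 5.
Step 2: a(): total = 5 + 1 = 6.
Step 3: b(): total = 6 * 2 = 12.
Step 4: a(): total = 12 + 1 = 13

The answer is 13.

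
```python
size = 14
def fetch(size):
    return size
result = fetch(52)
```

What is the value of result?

Step 1: Global size = 14.
Step 2: fetch(52) takes parameter size = 52, which shadows the global.
Step 3: result = 52

The answer is 52.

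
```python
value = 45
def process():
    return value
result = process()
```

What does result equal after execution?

Step 1: value = 45 is defined in the global scope.
Step 2: process() looks up value. No local value exists, so Python checks the global scope via LEGB rule and finds value = 45.
Step 3: result = 45

The answer is 45.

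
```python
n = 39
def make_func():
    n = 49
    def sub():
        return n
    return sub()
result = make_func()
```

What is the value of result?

Step 1: n = 39 globally, but make_func() defines n = 49 locally.
Step 2: sub() looks up n. Not in local scope, so checks enclosing scope (make_func) and finds n = 49.
Step 3: result = 49

The answer is 49.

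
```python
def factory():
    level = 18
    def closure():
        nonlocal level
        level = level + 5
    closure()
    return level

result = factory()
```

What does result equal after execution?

Step 1: factory() sets level = 18.
Step 2: closure() uses nonlocal to modify level in factory's scope: level = 18 + 5 = 23.
Step 3: factory() returns the modified level = 23

The answer is 23.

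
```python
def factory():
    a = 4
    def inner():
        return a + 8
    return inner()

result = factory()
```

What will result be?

Step 1: factory() defines a = 4.
Step 2: inner() reads a = 4 from enclosing scope, returns 4 + 8 = 12.
Step 3: result = 12

The answer is 12.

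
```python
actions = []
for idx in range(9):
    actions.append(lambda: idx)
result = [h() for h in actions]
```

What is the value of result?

Step 1: All 9 lambdas share the same variable idx.
Step 2: After the loop, idx = 8.
Step 3: Each call returns 8. result = [8, 8, 8, 8, 8, 8, 8, 8, 8]

The answer is [8, 8, 8, 8, 8, 8, 8, 8, 8].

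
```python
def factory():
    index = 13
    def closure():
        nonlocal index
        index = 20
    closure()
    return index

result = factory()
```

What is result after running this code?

Step 1: factory() sets index = 13.
Step 2: closure() uses nonlocal to reassign index = 20.
Step 3: result = 20

The answer is 20.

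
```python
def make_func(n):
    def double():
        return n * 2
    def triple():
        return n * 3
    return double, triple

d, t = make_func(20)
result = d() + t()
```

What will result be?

Step 1: Both closures capture the same n = 20.
Step 2: d() = 20 * 2 = 40, t() = 20 * 3 = 60.
Step 3: result = 40 + 60 = 100

The answer is 100.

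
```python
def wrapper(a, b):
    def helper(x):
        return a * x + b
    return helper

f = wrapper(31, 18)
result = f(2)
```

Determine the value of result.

Step 1: wrapper(31, 18) captures a = 31, b = 18.
Step 2: f(2) computes 31 * 2 + 18 = 80.
Step 3: result = 80

The answer is 80.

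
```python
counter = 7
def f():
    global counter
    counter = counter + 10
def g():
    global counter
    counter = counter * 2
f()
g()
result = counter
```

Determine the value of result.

Step 1: counter = 7.
Step 2: f() adds 10: counter = 7 + 10 = 17.
Step 3: g() doubles: counter = 17 * 2 = 34.
Step 4: result = 34

The answer is 34.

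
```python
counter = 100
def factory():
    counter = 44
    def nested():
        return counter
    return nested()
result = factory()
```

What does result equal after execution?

Step 1: counter = 100 globally, but factory() defines counter = 44 locally.
Step 2: nested() looks up counter. Not in local scope, so checks enclosing scope (factory) and finds counter = 44.
Step 3: result = 44

The answer is 44.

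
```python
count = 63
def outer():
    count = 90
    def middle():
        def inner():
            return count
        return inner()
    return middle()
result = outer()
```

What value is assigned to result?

Step 1: outer() defines count = 90. middle() and inner() have no local count.
Step 2: inner() checks local (none), enclosing middle() (none), enclosing outer() and finds count = 90.
Step 3: result = 90

The answer is 90.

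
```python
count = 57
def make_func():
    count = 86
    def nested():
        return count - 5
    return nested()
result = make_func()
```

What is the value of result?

Step 1: make_func() shadows global count with count = 86.
Step 2: nested() finds count = 86 in enclosing scope, computes 86 - 5 = 81.
Step 3: result = 81

The answer is 81.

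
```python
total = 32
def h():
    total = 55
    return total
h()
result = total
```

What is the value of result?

Step 1: total = 32 globally.
Step 2: h() creates a LOCAL total = 55 (no global keyword!).
Step 3: The global total is unchanged. result = 32

The answer is 32.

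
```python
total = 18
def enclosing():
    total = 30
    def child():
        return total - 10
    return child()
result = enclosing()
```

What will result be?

Step 1: enclosing() shadows global total with total = 30.
Step 2: child() finds total = 30 in enclosing scope, computes 30 - 10 = 20.
Step 3: result = 20

The answer is 20.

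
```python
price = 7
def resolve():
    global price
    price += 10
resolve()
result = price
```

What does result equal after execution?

Step 1: price = 7 globally.
Step 2: resolve() modifies global price: price += 10 = 17.
Step 3: result = 17

The answer is 17.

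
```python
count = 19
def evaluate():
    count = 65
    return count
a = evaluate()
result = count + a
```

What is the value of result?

Step 1: Global count = 19. evaluate() returns local count = 65.
Step 2: a = 65. Global count still = 19.
Step 3: result = 19 + 65 = 84

The answer is 84.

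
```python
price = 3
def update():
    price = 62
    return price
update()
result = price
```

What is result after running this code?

Step 1: Global price = 3.
Step 2: update() creates local price = 62 (shadow, not modification).
Step 3: After update() returns, global price is unchanged. result = 3

The answer is 3.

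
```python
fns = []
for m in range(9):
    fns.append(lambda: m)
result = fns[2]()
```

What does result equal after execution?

Step 1: The loop creates 9 lambdas, all referencing the same variable m.
Step 2: After the loop, m = 8 (final value).
Step 3: fns[2]() looks up m at call time and finds 8. This is the late binding gotcha. result = 8

The answer is 8.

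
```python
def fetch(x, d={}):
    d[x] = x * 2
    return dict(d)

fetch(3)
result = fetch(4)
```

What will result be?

Step 1: Mutable default dict is shared across calls.
Step 2: First call adds 3: 6. Second call adds 4: 8.
Step 3: result = {3: 6, 4: 8}

The answer is {3: 6, 4: 8}.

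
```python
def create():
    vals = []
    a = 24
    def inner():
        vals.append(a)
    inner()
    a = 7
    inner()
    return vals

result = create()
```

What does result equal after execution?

Step 1: a = 24. inner() appends current a to vals.
Step 2: First inner(): appends 24. Then a = 7.
Step 3: Second inner(): appends 7 (closure sees updated a). result = [24, 7]

The answer is [24, 7].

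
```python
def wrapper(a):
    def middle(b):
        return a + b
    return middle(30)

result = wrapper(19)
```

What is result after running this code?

Step 1: wrapper(19) passes a = 19.
Step 2: middle(30) has b = 30, reads a = 19 from enclosing.
Step 3: result = 19 + 30 = 49

The answer is 49.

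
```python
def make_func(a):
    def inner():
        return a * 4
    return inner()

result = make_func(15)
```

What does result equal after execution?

Step 1: make_func(15) binds parameter a = 15.
Step 2: inner() accesses a = 15 from enclosing scope.
Step 3: result = 15 * 4 = 60

The answer is 60.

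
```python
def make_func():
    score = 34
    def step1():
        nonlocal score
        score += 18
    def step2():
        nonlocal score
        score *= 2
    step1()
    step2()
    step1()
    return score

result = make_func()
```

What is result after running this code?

Step 1: score = 34.
Step 2: step1(): score = 34 + 18 = 52.
Step 3: step2(): score = 52 * 2 = 104.
Step 4: step1(): score = 104 + 18 = 122. result = 122

The answer is 122.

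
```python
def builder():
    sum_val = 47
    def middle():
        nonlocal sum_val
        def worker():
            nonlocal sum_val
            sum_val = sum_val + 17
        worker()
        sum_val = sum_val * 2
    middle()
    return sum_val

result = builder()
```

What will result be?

Step 1: sum_val = 47.
Step 2: worker() adds 17: sum_val = 47 + 17 = 64.
Step 3: middle() doubles: sum_val = 64 * 2 = 128.
Step 4: result = 128

The answer is 128.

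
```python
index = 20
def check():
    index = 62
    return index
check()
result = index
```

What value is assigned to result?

Step 1: index = 20 globally.
Step 2: check() creates a LOCAL index = 62 (no global keyword!).
Step 3: The global index is unchanged. result = 20

The answer is 20.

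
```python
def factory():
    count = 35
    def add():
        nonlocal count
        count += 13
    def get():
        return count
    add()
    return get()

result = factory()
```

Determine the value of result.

Step 1: count = 35. add() modifies it via nonlocal, get() reads it.
Step 2: add() makes count = 35 + 13 = 48.
Step 3: get() returns 48. result = 48

The answer is 48.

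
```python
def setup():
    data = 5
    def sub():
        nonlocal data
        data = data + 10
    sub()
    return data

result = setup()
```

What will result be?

Step 1: setup() sets data = 5.
Step 2: sub() uses nonlocal to modify data in setup's scope: data = 5 + 10 = 15.
Step 3: setup() returns the modified data = 15

The answer is 15.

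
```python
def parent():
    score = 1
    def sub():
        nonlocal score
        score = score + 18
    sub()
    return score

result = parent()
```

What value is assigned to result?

Step 1: parent() sets score = 1.
Step 2: sub() uses nonlocal to modify score in parent's scope: score = 1 + 18 = 19.
Step 3: parent() returns the modified score = 19

The answer is 19.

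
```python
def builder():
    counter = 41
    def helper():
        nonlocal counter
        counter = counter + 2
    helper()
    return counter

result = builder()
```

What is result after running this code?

Step 1: builder() sets counter = 41.
Step 2: helper() uses nonlocal to modify counter in builder's scope: counter = 41 + 2 = 43.
Step 3: builder() returns the modified counter = 43

The answer is 43.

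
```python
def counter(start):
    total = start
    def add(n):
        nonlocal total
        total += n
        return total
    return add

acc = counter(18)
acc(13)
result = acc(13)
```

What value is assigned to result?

Step 1: counter(18) creates closure with total = 18.
Step 2: First acc(13): total = 18 + 13 = 31.
Step 3: Second acc(13): total = 31 + 13 = 44. result = 44

The answer is 44.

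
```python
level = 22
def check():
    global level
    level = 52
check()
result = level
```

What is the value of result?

Step 1: level = 22 globally.
Step 2: check() declares global level and sets it to 52.
Step 3: After check(), global level = 52. result = 52

The answer is 52.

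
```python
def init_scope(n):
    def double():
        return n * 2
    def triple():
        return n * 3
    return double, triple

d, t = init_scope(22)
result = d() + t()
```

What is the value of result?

Step 1: Both closures capture the same n = 22.
Step 2: d() = 22 * 2 = 44, t() = 22 * 3 = 66.
Step 3: result = 44 + 66 = 110

The answer is 110.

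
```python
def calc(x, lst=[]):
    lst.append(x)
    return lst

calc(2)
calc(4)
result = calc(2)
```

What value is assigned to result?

Step 1: Mutable default argument gotcha! The list [] is created once.
Step 2: Each call appends to the SAME list: [2], [2, 4], [2, 4, 2].
Step 3: result = [2, 4, 2]

The answer is [2, 4, 2].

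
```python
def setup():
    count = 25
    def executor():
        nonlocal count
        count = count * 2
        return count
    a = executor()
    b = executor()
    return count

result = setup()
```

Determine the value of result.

Step 1: count starts at 25.
Step 2: First executor(): count = 25 * 2 = 50.
Step 3: Second executor(): count = 50 * 2 = 100.
Step 4: result = 100

The answer is 100.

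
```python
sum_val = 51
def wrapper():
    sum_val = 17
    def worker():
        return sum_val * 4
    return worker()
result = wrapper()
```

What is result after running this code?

Step 1: wrapper() shadows global sum_val with sum_val = 17.
Step 2: worker() finds sum_val = 17 in enclosing scope, computes 17 * 4 = 68.
Step 3: result = 68

The answer is 68.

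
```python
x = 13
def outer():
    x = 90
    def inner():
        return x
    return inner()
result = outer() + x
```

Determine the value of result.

Step 1: Global x = 13. outer() shadows with x = 90.
Step 2: inner() returns enclosing x = 90. outer() = 90.
Step 3: result = 90 + global x (13) = 103

The answer is 103.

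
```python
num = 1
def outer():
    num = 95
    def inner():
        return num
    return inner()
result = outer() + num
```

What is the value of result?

Step 1: Global num = 1. outer() shadows with num = 95.
Step 2: inner() returns enclosing num = 95. outer() = 95.
Step 3: result = 95 + global num (1) = 96

The answer is 96.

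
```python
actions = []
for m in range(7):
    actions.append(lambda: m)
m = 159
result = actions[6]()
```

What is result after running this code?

Step 1: Lambdas capture the variable m by reference, not by value.
Step 2: After the loop, m is reassigned to 159.
Step 3: actions[6]() looks up the current m = 159. result = 159

The answer is 159.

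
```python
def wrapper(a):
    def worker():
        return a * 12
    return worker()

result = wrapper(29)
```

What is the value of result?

Step 1: wrapper(29) binds parameter a = 29.
Step 2: worker() accesses a = 29 from enclosing scope.
Step 3: result = 29 * 12 = 348

The answer is 348.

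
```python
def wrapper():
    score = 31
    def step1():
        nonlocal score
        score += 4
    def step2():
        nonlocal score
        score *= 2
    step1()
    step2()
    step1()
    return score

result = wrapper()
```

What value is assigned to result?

Step 1: score = 31.
Step 2: step1(): score = 31 + 4 = 35.
Step 3: step2(): score = 35 * 2 = 70.
Step 4: step1(): score = 70 + 4 = 74. result = 74

The answer is 74.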